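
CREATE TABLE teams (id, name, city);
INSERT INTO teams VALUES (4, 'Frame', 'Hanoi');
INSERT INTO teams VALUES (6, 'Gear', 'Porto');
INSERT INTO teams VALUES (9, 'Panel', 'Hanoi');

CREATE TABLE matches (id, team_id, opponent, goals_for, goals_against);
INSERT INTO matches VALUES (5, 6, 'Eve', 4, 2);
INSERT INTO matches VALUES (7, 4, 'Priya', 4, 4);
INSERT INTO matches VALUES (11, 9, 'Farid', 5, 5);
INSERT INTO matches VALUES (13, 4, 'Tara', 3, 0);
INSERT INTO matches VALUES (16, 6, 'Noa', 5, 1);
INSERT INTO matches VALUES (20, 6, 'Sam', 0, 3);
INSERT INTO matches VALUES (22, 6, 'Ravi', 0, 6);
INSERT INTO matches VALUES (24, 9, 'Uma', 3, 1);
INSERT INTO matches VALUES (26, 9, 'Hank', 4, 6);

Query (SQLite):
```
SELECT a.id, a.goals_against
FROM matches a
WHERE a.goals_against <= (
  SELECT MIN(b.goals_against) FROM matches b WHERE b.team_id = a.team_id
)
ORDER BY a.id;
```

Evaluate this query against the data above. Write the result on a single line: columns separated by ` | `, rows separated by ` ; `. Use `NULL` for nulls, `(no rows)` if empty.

13 | 0 ; 16 | 1 ; 24 | 1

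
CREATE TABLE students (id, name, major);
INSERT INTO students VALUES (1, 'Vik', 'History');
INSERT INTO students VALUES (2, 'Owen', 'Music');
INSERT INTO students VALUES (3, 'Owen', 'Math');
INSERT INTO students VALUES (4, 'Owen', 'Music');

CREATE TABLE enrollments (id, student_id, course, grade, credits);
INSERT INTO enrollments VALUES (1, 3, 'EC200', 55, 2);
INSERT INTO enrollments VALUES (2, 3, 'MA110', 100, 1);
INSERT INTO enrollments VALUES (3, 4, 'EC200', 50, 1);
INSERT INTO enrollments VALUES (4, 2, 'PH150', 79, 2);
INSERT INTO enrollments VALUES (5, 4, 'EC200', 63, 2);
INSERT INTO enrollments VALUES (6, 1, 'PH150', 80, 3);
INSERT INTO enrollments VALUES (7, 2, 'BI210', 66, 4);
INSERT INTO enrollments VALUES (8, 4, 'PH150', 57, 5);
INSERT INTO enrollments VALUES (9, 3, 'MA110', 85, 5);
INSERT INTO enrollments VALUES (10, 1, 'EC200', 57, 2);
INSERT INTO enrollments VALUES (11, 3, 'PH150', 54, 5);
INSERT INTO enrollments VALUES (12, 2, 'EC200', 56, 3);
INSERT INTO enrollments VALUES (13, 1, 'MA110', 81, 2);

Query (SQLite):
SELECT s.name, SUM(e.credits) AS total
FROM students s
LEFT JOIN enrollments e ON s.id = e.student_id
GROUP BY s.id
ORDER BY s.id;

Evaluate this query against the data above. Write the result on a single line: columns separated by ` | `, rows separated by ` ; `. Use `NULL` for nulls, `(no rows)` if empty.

LEFT JOIN keeps every students row; unmatched ones get NULL for enrollments columns.
Group by students.id and compute SUM(e.credits). SUM over an all-NULL group is NULL.
  1: ids {6, 10, 13} → SUM(e.credits)=7
  2: ids {4, 7, 12} → SUM(e.credits)=9
  3: ids {1, 2, 9, 11} → SUM(e.credits)=13
  4: ids {3, 5, 8} → SUM(e.credits)=8

Vik | 7 ; Owen | 9 ; Owen | 13 ; Owen | 8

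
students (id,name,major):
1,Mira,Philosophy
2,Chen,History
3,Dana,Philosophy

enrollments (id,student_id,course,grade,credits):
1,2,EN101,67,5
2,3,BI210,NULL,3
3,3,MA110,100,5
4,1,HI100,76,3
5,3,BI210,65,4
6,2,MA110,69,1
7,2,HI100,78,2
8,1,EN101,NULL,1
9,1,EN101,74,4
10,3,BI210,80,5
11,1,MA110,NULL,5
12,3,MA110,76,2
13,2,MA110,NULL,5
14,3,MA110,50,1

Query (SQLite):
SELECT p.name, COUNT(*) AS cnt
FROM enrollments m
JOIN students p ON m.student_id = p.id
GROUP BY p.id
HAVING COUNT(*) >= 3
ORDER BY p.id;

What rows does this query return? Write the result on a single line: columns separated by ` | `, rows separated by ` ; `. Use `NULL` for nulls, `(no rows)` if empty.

Mira | 4 ; Chen | 4 ; Dana | 6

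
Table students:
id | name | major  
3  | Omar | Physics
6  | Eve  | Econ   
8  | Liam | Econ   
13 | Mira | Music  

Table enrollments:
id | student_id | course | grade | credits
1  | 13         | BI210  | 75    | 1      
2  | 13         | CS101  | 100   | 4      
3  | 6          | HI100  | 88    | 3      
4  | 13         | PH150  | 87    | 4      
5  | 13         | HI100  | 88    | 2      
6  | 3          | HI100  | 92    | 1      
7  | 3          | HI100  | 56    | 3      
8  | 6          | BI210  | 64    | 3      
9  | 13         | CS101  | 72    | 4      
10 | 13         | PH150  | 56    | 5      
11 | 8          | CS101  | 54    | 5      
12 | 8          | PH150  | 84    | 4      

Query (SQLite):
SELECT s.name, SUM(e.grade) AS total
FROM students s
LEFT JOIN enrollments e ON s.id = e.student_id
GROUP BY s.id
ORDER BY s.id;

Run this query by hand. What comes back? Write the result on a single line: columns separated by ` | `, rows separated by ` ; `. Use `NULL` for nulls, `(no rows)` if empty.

Omar | 148 ; Eve | 152 ; Liam | 138 ; Mira | 478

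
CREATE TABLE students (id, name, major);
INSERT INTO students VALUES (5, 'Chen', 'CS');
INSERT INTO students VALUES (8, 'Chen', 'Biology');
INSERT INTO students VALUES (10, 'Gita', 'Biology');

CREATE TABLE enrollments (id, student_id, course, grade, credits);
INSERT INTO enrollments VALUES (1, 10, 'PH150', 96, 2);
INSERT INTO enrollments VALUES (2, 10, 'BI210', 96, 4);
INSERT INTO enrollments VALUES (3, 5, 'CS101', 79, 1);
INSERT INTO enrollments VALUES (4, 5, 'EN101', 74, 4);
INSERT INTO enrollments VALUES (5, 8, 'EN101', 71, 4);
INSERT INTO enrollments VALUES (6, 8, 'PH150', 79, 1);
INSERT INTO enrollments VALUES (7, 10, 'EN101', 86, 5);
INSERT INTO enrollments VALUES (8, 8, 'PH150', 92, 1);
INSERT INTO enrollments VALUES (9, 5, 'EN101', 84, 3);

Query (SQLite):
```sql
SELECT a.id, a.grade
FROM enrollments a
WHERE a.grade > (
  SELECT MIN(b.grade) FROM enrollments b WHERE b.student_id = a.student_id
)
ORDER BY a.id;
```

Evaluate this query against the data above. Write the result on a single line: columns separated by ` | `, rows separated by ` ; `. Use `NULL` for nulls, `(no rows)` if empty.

For each enrollments row a, compute MIN(grade) over rows sharing a.student_id.
Keep row a if a.grade > that per-group MIN.
  student_id=5: MIN(grade) = 74
  student_id=8: MIN(grade) = 71
  student_id=10: MIN(grade) = 86

1 | 96 ; 2 | 96 ; 3 | 79 ; 6 | 79 ; 8 | 92 ; 9 | 84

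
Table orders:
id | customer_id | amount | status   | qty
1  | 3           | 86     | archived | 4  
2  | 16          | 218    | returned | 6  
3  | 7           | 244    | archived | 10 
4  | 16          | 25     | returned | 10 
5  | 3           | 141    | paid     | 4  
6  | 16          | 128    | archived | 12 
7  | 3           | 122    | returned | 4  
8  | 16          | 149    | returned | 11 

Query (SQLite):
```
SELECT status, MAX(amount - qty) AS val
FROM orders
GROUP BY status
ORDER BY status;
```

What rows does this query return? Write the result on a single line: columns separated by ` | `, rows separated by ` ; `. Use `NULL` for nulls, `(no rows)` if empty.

archived | 234 ; paid | 137 ; returned | 212

For each row compute amount - qty.
Group by status; take MAX of the expression per group.
  archived: ids {1, 3, 6} → MAX(amount - qty)=234
  paid: ids {5} → MAX(amount - qty)=137
  returned: ids {2, 4, 7, 8} → MAX(amount - qty)=212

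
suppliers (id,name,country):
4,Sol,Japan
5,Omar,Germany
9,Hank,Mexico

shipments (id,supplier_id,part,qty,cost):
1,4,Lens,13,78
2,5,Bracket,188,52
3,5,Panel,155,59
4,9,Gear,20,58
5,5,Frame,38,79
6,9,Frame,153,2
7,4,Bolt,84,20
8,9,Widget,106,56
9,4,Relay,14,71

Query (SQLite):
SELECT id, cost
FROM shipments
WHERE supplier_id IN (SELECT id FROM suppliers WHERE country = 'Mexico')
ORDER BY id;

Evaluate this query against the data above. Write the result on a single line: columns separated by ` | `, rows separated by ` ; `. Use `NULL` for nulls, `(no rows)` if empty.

4 | 58 ; 6 | 2 ; 8 | 56

Inner query: suppliers.id where country = 'Mexico'.
Outer: keep shipments rows whose supplier_id is in that set.
Inner query → {9}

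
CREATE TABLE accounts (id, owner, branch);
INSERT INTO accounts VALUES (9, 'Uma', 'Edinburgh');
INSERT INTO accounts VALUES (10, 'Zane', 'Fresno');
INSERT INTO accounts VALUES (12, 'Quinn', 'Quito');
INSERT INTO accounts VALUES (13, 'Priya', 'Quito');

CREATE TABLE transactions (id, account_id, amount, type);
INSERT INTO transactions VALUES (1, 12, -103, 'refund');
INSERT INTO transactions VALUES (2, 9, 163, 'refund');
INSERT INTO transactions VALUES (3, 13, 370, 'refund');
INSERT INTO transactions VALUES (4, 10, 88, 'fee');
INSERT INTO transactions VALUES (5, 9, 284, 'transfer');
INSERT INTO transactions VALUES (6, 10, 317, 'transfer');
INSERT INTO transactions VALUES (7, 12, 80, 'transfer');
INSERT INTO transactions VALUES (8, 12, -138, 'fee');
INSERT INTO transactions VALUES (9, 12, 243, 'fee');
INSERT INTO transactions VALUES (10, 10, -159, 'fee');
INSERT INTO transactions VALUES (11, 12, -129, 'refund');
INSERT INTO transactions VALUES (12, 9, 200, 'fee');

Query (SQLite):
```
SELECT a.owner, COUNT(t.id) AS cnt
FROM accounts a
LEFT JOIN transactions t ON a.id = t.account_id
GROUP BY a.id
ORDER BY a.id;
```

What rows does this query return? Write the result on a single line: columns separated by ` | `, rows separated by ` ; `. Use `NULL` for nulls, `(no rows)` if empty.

LEFT JOIN keeps every accounts row; unmatched ones get NULL for transactions columns.
Group by accounts.id and compute COUNT(t.id). COUNT(col) of an all-NULL group is 0.
  9: ids {2, 5, 12} → COUNT(t.id)=3
  10: ids {4, 6, 10} → COUNT(t.id)=3
  12: ids {1, 7, 8, 9, 11} → COUNT(t.id)=5
  13: ids {3} → COUNT(t.id)=1

Uma | 3 ; Zane | 3 ; Quinn | 5 ; Priya | 1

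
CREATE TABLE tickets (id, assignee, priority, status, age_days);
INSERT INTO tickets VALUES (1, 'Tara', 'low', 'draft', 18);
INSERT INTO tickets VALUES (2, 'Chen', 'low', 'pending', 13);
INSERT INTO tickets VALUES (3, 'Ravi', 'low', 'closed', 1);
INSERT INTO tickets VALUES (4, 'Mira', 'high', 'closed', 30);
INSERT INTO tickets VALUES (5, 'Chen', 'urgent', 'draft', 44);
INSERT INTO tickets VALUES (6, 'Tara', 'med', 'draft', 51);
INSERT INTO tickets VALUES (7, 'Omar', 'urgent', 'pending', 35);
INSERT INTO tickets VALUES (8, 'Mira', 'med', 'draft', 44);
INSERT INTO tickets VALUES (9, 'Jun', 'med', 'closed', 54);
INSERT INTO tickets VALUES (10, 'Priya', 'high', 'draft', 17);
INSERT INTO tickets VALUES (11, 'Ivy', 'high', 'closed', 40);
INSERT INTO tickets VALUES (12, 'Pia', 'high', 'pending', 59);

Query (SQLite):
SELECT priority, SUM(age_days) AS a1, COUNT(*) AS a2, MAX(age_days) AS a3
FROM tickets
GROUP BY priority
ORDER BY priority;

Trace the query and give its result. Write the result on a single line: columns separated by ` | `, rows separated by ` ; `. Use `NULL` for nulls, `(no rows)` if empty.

high | 146 | 4 | 59 ; low | 32 | 3 | 18 ; med | 149 | 3 | 54 ; urgent | 79 | 2 | 44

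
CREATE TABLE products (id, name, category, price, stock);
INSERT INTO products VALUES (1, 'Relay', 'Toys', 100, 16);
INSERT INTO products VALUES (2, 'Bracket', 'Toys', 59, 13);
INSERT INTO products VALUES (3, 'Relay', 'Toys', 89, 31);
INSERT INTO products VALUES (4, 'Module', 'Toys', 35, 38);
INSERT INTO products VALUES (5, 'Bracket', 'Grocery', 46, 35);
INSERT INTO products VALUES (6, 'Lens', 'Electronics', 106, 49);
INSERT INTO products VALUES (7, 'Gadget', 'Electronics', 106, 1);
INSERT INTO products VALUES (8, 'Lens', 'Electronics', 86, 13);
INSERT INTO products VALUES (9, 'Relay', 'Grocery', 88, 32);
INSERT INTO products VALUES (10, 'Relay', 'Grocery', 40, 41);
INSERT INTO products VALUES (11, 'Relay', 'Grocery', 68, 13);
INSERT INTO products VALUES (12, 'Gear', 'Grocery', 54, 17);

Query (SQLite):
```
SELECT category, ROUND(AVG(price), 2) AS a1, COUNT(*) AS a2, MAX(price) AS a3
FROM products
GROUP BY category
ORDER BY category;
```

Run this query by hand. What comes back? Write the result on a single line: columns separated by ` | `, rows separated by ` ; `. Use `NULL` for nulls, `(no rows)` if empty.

Group products by category.
Per group compute: ROUND(AVG(price), 2), COUNT(*), MAX(price).
  Electronics: ids {6, 7, 8} → ROUND(AVG(price), 2)=99.33, COUNT(*)=3, MAX(price)=106
  Grocery: ids {5, 9, 10, 11, 12} → ROUND(AVG(price), 2)=59.2, COUNT(*)=5, MAX(price)=88
  Toys: ids {1, 2, 3, 4} → ROUND(AVG(price), 2)=70.75, COUNT(*)=4, MAX(price)=100

Electronics | 99.33 | 3 | 106 ; Grocery | 59.2 | 5 | 88 ; Toys | 70.75 | 4 | 100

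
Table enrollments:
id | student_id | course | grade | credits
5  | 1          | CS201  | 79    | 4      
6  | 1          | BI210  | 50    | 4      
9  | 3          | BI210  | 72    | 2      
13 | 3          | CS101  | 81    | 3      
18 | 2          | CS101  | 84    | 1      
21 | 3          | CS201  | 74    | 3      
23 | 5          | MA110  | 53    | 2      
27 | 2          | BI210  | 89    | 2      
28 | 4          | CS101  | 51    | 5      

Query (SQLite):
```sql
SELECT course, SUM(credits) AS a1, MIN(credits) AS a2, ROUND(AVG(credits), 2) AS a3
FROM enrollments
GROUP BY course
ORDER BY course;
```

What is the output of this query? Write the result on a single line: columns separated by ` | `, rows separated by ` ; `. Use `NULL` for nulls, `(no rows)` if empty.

BI210 | 8 | 2 | 2.67 ; CS101 | 9 | 1 | 3 ; CS201 | 7 | 3 | 3.5 ; MA110 | 2 | 2 | 2

Group enrollments by course.
Per group compute: SUM(credits), MIN(credits), ROUND(AVG(credits), 2).
  BI210: ids {6, 9, 27} → SUM(credits)=8, MIN(credits)=2, ROUND(AVG(credits), 2)=2.67
  CS101: ids {13, 18, 28} → SUM(credits)=9, MIN(credits)=1, ROUND(AVG(credits), 2)=3
  CS201: ids {5, 21} → SUM(credits)=7, MIN(credits)=3, ROUND(AVG(credits), 2)=3.5
  MA110: ids {23} → SUM(credits)=2, MIN(credits)=2, ROUND(AVG(credits), 2)=2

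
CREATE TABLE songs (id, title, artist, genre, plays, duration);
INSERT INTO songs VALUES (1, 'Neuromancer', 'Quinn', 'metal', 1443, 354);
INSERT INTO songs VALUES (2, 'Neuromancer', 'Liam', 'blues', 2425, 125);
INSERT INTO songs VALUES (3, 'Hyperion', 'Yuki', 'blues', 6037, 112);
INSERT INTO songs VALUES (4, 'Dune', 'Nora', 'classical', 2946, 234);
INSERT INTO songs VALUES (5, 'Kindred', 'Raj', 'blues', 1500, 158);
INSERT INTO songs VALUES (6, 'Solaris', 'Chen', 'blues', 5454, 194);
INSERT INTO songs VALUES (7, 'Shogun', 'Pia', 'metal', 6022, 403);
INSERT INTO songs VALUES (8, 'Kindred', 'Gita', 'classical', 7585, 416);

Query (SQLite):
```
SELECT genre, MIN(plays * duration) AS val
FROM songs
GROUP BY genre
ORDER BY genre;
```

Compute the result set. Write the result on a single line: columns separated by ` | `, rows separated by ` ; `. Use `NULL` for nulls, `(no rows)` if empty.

For each row compute plays * duration.
Group by genre; take MIN of the expression per group.
  blues: ids {2, 3, 5, 6} → MIN(plays * duration)=237000
  classical: ids {4, 8} → MIN(plays * duration)=689364
  metal: ids {1, 7} → MIN(plays * duration)=510822

blues | 237000 ; classical | 689364 ; metal | 510822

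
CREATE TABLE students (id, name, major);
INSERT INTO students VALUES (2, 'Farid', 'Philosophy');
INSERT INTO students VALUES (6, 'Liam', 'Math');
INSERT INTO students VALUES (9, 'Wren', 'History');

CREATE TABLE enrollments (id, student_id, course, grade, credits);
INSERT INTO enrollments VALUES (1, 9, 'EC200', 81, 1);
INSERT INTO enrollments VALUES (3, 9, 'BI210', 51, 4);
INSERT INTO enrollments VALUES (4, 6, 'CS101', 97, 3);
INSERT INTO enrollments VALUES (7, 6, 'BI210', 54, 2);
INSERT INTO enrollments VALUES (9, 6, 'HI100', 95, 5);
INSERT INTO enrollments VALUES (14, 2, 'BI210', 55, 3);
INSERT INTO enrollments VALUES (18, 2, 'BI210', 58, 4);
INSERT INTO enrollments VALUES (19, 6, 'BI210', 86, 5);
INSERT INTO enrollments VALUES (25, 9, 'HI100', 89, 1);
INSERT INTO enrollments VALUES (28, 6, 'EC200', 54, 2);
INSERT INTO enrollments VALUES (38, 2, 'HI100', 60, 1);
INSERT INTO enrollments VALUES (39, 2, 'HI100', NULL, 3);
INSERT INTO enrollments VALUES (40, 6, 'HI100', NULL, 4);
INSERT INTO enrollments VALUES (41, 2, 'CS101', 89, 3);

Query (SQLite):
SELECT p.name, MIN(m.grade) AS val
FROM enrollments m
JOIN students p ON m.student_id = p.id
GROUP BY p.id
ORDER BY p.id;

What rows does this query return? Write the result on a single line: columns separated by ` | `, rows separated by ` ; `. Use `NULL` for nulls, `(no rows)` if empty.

Join each enrollments row to its students via student_id.
Group joined rows by students.id; compute MIN(m.grade) per group.
  2: ids {14, 18, 38, 39, 41} → MIN(m.grade)=55
  6: ids {4, 7, 9, 19, 28, 40} → MIN(m.grade)=54
  9: ids {1, 3, 25} → MIN(m.grade)=51

Farid | 55 ; Liam | 54 ; Wren | 51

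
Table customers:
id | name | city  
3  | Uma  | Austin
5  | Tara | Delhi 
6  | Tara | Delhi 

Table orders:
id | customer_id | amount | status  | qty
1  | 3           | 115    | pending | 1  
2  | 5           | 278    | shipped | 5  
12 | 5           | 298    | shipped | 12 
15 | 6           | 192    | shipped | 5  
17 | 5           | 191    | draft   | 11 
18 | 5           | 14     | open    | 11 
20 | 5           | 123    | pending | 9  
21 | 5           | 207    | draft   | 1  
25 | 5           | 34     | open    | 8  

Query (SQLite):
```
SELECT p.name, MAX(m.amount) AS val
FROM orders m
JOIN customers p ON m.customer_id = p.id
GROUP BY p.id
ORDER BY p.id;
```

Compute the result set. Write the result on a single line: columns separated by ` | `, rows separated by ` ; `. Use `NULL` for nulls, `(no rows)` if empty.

Uma | 115 ; Tara | 298 ; Tara | 192

Join each orders row to its customers via customer_id.
Group joined rows by customers.id; compute MAX(m.amount) per group.
  3: ids {1} → MAX(m.amount)=115
  5: ids {2, 12, 17, 18, 20, 21, 25} → MAX(m.amount)=298
  6: ids {15} → MAX(m.amount)=192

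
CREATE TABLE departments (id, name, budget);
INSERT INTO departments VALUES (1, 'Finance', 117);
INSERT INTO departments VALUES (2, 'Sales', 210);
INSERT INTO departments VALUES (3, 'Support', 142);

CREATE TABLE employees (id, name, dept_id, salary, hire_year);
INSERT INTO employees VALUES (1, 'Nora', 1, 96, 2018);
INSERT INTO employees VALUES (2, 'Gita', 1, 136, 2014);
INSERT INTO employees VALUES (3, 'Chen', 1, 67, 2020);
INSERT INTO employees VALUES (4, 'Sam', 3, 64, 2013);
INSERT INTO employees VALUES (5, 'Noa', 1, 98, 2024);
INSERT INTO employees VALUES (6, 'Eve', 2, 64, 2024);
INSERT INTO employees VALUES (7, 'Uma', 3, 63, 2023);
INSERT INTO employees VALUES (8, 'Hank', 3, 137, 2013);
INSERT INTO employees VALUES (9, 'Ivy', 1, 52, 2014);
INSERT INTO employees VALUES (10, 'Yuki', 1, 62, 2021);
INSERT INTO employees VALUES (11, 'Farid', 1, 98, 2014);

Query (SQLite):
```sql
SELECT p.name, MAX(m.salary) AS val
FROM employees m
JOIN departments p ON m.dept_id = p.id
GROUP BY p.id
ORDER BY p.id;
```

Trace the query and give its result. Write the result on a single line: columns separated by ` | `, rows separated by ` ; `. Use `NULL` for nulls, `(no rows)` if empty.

Finance | 136 ; Sales | 64 ; Support | 137

Join each employees row to its departments via dept_id.
Group joined rows by departments.id; compute MAX(m.salary) per group.
  1: ids {1, 2, 3, 5, 9, 10, 11} → MAX(m.salary)=136
  2: ids {6} → MAX(m.salary)=64
  3: ids {4, 7, 8} → MAX(m.salary)=137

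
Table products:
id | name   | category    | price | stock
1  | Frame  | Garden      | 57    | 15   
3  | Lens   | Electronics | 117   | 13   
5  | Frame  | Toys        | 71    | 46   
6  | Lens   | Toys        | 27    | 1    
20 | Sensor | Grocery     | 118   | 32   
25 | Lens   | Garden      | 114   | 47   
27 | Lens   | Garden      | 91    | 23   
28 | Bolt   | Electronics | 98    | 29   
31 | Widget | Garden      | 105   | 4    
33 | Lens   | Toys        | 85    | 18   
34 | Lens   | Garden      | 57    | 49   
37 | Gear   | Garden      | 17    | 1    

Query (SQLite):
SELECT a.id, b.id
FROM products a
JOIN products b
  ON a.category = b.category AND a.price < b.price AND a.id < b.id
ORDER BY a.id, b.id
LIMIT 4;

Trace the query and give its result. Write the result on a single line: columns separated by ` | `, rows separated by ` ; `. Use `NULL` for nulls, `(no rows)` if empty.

Pairs (a,b) with same category, a.price < b.price, a.id < b.id.
category groups: Electronics:{3,28} Garden:{1,25,27,31,34,37} Grocery:{20} Toys:{5,6,33}
Ordered by (a.id, b.id); first 4.

1 | 25 ; 1 | 27 ; 1 | 31 ; 5 | 33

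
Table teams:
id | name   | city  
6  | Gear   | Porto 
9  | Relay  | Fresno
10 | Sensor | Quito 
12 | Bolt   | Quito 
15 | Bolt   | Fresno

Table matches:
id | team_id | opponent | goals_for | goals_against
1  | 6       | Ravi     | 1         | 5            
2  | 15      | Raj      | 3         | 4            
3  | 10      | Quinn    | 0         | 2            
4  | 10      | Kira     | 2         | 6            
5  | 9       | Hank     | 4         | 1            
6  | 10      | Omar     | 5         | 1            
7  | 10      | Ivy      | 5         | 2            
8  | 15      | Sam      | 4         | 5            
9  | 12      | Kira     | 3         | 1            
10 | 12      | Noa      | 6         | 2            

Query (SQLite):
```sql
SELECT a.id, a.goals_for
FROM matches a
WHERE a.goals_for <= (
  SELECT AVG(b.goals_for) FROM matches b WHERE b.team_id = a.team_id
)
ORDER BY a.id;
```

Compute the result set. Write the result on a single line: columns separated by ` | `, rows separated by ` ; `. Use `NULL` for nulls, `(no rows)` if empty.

1 | 1 ; 2 | 3 ; 3 | 0 ; 4 | 2 ; 5 | 4 ; 9 | 3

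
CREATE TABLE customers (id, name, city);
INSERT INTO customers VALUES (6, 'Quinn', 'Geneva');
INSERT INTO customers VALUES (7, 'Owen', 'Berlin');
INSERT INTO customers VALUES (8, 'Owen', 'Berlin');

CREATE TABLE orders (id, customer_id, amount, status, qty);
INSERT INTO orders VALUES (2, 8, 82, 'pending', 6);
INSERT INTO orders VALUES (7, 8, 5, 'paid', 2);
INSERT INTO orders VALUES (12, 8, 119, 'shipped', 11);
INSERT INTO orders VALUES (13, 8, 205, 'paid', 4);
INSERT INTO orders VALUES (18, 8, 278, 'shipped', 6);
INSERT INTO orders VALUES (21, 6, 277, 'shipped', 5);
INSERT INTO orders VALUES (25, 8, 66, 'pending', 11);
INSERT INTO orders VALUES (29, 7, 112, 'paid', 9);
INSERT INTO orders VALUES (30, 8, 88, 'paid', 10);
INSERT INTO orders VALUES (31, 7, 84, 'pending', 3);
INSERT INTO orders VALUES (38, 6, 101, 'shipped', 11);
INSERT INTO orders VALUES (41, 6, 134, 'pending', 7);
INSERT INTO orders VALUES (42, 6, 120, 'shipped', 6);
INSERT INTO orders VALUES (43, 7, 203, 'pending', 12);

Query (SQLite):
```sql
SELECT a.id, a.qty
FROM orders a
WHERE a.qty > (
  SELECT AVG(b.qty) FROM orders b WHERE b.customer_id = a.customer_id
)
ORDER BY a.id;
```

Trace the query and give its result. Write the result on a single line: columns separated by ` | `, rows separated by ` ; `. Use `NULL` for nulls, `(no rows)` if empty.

12 | 11 ; 25 | 11 ; 29 | 9 ; 30 | 10 ; 38 | 11 ; 43 | 12

For each orders row a, compute AVG(qty) over rows sharing a.customer_id.
Keep row a if a.qty > that per-group AVG.
  customer_id=6: AVG(qty) = 7.25
  customer_id=7: AVG(qty) = 8.0
  customer_id=8: AVG(qty) = 7.142857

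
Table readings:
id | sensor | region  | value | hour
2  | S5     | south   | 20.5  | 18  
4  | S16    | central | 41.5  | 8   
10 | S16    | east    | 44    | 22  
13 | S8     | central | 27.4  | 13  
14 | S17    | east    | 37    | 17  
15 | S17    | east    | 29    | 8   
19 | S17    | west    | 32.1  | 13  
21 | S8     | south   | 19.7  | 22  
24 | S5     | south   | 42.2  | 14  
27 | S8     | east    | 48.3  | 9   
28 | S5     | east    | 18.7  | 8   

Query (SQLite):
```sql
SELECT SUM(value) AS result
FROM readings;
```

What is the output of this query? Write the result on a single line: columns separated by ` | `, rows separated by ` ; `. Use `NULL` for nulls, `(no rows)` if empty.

360.4

All value values: [20.5, 41.5, 44, 27.4, 37, 29, 32.1, 19.7, 42.2, 48.3, 18.7].
SUM of non-NULL values = 360.4.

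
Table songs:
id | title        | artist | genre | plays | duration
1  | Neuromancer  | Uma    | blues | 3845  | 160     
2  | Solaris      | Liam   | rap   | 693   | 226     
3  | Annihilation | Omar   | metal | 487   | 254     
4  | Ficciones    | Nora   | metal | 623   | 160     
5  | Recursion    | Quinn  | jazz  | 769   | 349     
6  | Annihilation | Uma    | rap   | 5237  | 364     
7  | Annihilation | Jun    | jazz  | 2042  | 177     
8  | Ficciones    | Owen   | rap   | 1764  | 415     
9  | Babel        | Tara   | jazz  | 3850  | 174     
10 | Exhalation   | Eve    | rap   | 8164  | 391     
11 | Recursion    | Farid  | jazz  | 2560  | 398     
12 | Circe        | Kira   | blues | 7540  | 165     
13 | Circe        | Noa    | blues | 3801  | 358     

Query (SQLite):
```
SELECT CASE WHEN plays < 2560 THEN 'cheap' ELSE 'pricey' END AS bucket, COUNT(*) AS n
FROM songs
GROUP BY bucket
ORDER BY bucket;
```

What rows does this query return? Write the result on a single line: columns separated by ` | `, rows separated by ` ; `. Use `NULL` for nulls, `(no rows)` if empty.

Bucket rows by plays < 2560 → 'cheap' else 'pricey'; count each bucket.

cheap | 6 ; pricey | 7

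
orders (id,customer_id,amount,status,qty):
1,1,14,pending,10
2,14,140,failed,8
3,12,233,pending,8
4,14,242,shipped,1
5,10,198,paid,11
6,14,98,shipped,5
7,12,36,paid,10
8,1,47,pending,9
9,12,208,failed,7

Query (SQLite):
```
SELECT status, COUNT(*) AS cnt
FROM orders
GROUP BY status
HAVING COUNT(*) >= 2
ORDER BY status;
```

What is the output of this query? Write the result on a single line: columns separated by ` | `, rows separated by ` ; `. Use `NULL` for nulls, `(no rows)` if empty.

failed | 2 ; paid | 2 ; pending | 3 ; shipped | 2

Partition orders by status; compute COUNT(*) within each group.
HAVING: keep groups with count ≥ 2.
  failed: ids {2, 9} → COUNT(*)=2
  paid: ids {5, 7} → COUNT(*)=2
  pending: ids {1, 3, 8} → COUNT(*)=3
  shipped: ids {4, 6} → COUNT(*)=2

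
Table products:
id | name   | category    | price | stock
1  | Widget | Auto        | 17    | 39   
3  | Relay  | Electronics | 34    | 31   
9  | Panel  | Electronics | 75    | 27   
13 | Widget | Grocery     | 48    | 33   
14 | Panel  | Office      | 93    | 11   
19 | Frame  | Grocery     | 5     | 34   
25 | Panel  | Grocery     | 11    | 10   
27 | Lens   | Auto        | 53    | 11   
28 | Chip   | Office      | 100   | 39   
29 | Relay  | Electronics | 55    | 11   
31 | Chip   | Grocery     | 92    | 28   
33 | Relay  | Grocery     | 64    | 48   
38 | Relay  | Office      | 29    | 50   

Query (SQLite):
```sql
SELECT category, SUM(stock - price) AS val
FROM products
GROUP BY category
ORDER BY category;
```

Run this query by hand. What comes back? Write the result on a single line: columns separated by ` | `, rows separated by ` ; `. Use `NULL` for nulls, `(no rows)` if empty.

Auto | -20 ; Electronics | -95 ; Grocery | -67 ; Office | -122

For each row compute stock - price.
Group by category; take SUM of the expression per group.
  Auto: ids {1, 27} → SUM(stock - price)=-20
  Electronics: ids {3, 9, 29} → SUM(stock - price)=-95
  Grocery: ids {13, 19, 25, 31, 33} → SUM(stock - price)=-67
  Office: ids {14, 28, 38} → SUM(stock - price)=-122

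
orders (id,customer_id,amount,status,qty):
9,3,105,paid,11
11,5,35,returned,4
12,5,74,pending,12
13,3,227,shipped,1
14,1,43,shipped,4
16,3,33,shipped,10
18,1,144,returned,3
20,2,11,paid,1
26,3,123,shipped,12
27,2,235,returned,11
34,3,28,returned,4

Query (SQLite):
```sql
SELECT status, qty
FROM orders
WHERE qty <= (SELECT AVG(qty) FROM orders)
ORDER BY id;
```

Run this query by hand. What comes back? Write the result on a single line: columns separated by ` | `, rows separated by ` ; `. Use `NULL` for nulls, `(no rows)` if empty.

Scalar subquery: AVG(qty) over all orders rows = 6.636364 (≈; comparison uses full precision).
Keep rows where qty <= that value.

returned | 4 ; shipped | 1 ; shipped | 4 ; returned | 3 ; paid | 1 ; returned | 4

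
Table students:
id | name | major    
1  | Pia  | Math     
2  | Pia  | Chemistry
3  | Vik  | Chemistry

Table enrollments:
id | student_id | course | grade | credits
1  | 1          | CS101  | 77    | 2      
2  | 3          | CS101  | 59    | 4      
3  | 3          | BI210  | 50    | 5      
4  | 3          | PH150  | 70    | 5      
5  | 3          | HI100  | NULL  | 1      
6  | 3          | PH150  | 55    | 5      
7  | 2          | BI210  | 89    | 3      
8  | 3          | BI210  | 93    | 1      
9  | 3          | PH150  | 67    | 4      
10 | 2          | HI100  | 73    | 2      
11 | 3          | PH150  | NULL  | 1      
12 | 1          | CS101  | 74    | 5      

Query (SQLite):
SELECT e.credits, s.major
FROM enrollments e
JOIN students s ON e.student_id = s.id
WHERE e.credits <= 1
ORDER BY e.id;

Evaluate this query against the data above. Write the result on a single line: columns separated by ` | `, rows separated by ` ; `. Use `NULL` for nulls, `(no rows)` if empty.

Each enrollments row matches the students row where student_id = students.id.
Then keep rows with e.credits <= 1.

1 | Chemistry ; 1 | Chemistry ; 1 | Chemistry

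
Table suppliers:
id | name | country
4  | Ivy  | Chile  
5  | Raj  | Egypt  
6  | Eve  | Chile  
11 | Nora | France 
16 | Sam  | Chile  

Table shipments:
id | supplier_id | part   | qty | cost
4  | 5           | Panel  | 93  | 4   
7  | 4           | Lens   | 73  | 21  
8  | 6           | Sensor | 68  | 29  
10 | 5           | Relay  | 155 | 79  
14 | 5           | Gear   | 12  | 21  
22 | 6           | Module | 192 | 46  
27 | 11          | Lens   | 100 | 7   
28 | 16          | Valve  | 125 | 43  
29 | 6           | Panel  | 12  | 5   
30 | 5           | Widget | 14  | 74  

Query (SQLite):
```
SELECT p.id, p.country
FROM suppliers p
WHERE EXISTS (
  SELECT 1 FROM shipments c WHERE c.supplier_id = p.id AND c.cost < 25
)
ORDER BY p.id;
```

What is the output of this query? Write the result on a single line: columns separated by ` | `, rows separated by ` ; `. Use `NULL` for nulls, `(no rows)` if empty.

For each suppliers row, check whether any shipments with matching supplier_id has cost < 25.
Keep rows where that is true.

4 | Chile ; 5 | Egypt ; 6 | Chile ; 11 | France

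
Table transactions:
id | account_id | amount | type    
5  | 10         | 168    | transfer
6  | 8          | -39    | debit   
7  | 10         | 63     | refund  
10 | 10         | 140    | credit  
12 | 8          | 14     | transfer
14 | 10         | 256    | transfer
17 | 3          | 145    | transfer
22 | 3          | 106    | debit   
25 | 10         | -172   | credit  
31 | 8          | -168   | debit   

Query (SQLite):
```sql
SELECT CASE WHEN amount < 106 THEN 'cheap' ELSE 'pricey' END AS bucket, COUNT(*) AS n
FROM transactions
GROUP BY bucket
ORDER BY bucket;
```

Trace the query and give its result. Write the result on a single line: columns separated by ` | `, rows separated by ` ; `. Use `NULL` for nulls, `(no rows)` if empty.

cheap | 5 ; pricey | 5

Bucket rows by amount < 106 → 'cheap' else 'pricey'; count each bucket.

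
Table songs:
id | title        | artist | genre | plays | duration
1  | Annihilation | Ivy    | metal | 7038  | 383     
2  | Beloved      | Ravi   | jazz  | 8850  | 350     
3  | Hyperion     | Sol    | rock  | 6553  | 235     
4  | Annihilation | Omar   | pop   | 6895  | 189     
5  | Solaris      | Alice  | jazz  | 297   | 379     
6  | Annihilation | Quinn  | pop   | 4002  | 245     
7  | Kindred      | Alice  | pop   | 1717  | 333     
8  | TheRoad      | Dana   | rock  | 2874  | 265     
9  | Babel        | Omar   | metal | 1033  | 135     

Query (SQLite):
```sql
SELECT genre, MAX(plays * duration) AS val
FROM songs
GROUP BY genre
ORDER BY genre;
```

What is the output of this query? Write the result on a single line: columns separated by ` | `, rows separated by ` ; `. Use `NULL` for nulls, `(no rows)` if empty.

jazz | 3097500 ; metal | 2695554 ; pop | 1303155 ; rock | 1539955

For each row compute plays * duration.
Group by genre; take MAX of the expression per group.
  jazz: ids {2, 5} → MAX(plays * duration)=3097500
  metal: ids {1, 9} → MAX(plays * duration)=2695554
  pop: ids {4, 6, 7} → MAX(plays * duration)=1303155
  rock: ids {3, 8} → MAX(plays * duration)=1539955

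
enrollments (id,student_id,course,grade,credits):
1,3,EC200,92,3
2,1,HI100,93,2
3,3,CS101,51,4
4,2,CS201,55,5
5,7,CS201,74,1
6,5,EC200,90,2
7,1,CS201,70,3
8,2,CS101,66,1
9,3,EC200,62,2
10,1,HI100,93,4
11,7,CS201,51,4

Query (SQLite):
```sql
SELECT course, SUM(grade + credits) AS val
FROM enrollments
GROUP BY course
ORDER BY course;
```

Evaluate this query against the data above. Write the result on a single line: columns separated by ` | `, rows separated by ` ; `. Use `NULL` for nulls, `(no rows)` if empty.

For each row compute grade + credits.
Group by course; take SUM of the expression per group.
  CS101: ids {3, 8} → SUM(grade + credits)=122
  CS201: ids {4, 5, 7, 11} → SUM(grade + credits)=263
  EC200: ids {1, 6, 9} → SUM(grade + credits)=251
  HI100: ids {2, 10} → SUM(grade + credits)=192

CS101 | 122 ; CS201 | 263 ; EC200 | 251 ; HI100 | 192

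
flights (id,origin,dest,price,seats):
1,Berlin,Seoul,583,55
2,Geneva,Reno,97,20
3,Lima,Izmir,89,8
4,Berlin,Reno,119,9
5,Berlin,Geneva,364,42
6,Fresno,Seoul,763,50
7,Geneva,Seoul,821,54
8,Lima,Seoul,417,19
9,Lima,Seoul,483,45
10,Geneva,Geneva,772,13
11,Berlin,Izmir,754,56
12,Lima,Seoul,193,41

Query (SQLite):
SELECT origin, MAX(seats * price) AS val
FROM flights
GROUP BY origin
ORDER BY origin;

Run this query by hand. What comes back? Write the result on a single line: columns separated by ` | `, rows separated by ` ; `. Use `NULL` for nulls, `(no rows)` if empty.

Berlin | 42224 ; Fresno | 38150 ; Geneva | 44334 ; Lima | 21735

For each row compute seats * price.
Group by origin; take MAX of the expression per group.
  Berlin: ids {1, 4, 5, 11} → MAX(seats * price)=42224
  Fresno: ids {6} → MAX(seats * price)=38150
  Geneva: ids {2, 7, 10} → MAX(seats * price)=44334
  Lima: ids {3, 8, 9, 12} → MAX(seats * price)=21735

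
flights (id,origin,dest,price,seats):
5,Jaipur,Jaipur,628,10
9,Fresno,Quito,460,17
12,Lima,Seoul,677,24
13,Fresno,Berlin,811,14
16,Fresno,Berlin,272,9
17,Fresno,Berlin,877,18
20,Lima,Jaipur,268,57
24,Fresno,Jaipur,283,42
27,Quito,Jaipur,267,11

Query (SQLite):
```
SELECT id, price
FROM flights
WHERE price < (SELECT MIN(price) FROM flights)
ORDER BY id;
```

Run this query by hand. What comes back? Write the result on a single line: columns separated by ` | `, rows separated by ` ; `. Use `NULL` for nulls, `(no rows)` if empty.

Scalar subquery: MIN(price) over all flights rows = 267.
Keep rows where price < that value.

(no rows)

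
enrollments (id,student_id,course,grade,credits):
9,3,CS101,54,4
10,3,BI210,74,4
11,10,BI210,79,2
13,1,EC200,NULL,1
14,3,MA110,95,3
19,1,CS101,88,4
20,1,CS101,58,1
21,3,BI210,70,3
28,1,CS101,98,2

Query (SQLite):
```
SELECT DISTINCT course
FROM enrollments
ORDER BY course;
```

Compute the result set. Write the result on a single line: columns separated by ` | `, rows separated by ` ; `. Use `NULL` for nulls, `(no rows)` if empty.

BI210 ; CS101 ; EC200 ; MA110

Collect distinct course values from enrollments.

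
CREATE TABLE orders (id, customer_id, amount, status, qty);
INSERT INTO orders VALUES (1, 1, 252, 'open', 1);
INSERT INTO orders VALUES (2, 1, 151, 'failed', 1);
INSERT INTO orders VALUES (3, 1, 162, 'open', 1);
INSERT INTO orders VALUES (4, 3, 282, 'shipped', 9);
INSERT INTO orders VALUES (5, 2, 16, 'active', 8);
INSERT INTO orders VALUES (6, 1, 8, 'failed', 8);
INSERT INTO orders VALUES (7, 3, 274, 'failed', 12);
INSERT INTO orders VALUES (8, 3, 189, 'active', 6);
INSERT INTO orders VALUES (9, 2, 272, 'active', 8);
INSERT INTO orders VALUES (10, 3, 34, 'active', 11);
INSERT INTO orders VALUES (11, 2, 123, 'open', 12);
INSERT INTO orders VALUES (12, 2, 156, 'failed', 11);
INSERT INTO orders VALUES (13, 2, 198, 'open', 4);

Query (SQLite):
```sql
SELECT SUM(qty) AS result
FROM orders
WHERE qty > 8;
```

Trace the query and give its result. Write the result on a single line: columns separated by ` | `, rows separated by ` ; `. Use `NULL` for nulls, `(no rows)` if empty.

Rows where qty > 8 → qty values: [9, 12, 11, 12, 11].
SUM of non-NULL values = 55.

55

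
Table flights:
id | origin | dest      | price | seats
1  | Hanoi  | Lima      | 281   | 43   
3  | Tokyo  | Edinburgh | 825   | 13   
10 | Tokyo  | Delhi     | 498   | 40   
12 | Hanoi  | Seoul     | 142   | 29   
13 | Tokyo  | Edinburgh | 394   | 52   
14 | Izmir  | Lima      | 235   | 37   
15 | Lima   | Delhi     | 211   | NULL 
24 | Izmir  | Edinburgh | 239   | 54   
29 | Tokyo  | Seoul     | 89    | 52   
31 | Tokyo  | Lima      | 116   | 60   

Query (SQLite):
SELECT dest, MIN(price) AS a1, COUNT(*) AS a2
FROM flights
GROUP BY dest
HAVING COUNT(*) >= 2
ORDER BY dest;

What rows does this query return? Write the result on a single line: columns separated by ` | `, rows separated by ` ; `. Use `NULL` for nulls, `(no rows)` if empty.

Group flights by dest.
Per group compute: MIN(price), COUNT(*).
HAVING: drop groups with fewer than 2 rows.
  Delhi: ids {10, 15} → MIN(price)=211, COUNT(*)=2
  Edinburgh: ids {3, 13, 24} → MIN(price)=239, COUNT(*)=3
  Lima: ids {1, 14, 31} → MIN(price)=116, COUNT(*)=3
  Seoul: ids {12, 29} → MIN(price)=89, COUNT(*)=2

Delhi | 211 | 2 ; Edinburgh | 239 | 3 ; Lima | 116 | 3 ; Seoul | 89 | 2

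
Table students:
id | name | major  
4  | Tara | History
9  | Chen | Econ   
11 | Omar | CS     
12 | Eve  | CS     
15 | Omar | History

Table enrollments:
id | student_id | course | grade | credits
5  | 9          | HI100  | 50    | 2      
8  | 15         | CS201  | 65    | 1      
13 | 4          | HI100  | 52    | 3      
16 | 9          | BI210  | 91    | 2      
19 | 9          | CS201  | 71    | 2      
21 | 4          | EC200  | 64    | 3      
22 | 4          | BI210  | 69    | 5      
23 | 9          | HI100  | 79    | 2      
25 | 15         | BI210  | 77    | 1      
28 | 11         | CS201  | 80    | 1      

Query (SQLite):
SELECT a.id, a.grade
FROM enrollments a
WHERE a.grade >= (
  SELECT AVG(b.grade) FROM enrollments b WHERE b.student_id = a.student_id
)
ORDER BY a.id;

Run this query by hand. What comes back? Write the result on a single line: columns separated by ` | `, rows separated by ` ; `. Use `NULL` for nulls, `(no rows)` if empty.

16 | 91 ; 21 | 64 ; 22 | 69 ; 23 | 79 ; 25 | 77 ; 28 | 80

For each enrollments row a, compute AVG(grade) over rows sharing a.student_id.
Keep row a if a.grade >= that per-group AVG.
  student_id=4: AVG(grade) = 61.666667
  student_id=9: AVG(grade) = 72.75
  student_id=11: AVG(grade) = 80.0
  student_id=15: AVG(grade) = 71.0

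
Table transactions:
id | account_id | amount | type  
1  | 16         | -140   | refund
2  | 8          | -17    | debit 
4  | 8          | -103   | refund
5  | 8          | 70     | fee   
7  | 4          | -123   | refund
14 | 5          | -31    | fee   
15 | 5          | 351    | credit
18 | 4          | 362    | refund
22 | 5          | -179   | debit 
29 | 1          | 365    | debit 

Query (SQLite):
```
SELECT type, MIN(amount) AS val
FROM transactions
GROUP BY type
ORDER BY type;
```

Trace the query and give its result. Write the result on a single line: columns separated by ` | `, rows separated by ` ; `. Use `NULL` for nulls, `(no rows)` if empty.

credit | 351 ; debit | -179 ; fee | -31 ; refund | -140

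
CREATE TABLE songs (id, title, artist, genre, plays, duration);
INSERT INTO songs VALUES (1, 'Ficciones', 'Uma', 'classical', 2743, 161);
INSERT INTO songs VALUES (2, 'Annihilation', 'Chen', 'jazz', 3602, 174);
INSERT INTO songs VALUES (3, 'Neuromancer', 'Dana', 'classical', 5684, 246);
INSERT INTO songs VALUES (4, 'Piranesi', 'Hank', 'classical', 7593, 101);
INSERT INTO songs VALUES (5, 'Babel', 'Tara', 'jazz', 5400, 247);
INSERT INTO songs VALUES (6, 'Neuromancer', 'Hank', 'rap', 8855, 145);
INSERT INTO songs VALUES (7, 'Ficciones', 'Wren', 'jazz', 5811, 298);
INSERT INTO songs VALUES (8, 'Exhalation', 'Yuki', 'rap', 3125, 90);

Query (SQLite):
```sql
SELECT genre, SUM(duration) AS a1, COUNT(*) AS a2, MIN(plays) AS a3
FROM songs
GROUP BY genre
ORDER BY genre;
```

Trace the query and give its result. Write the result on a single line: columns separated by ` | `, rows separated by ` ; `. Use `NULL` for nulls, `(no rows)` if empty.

Group songs by genre.
Per group compute: SUM(duration), COUNT(*), MIN(plays).
  classical: ids {1, 3, 4} → SUM(duration)=508, COUNT(*)=3, MIN(plays)=2743
  jazz: ids {2, 5, 7} → SUM(duration)=719, COUNT(*)=3, MIN(plays)=3602
  rap: ids {6, 8} → SUM(duration)=235, COUNT(*)=2, MIN(plays)=3125

classical | 508 | 3 | 2743 ; jazz | 719 | 3 | 3602 ; rap | 235 | 2 | 3125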